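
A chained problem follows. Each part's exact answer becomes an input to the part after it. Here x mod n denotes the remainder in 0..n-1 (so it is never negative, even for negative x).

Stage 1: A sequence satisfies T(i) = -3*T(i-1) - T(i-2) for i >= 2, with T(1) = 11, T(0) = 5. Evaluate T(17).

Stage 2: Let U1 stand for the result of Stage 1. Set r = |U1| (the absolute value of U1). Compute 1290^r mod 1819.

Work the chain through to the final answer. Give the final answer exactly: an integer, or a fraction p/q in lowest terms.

Stage 1: T(2) = -3*(11) - 1*(5) = -38; iterating: T(2)=-38, T(3)=103, T(4)=-271, T(5)=710, T(6)=-1859, T(7)=4867, T(8)=-12742, T(9)=33359, T(10)=-87335, T(11)=228646, T(12)=-598603, T(13)=1567163, T(14)=-4102886, T(15)=10741495, T(16)=-28121599, T(17)=73623302; answer 73623302
Stage 2: U1 = 73623302; r = 73623302; squarings mod 1819: 1290^1=1290, 1290^2=1534, 1290^4=1189, 1290^8=358, 1290^16=834, 1290^32=698, 1290^64=1531, 1290^128=1089, 1290^256=1752, 1290^512=851, 1290^1024=239, 1290^2048=732, 1290^4096=1038, 1290^8192=596, 1290^16384=511, 1290^32768=1004, 1290^65536=290, 1290^131072=426, 1290^262144=1395, 1290^524288=1514, 1290^1048576=256, 1290^2097152=52, 1290^4194304=885, 1290^8388608=1055, 1290^16777216=1616, 1290^33554432=1191, 1290^67108864=1480; 1290^73623302 = 1290^2 * 1290^4 * 1290^256 * 1290^512 * 1290^1024 * 1290^8192 * 1290^16384 * 1290^65536 * 1290^131072 * 1290^2097152 * 1290^4194304 * 1290^67108864 = 1764 (mod 1819); answer 1764

1764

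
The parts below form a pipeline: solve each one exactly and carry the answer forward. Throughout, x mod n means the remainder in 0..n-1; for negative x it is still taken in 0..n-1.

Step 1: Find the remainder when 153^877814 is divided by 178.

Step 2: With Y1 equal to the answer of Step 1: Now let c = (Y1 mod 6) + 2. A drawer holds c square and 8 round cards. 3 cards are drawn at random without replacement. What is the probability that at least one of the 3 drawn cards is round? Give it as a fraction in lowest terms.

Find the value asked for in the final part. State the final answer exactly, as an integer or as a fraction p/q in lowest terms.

Step 1: squarings mod 178: 153^1=153, 153^2=91, 153^4=93, 153^8=105, 153^16=167, 153^32=121, 153^64=45, 153^128=67, 153^256=39, 153^512=97, 153^1024=153, 153^2048=91, 153^4096=93, 153^8192=105, 153^16384=167, 153^32768=121, 153^65536=45, 153^131072=67, 153^262144=39, 153^524288=97; 153^877814 = 153^2 * 153^4 * 153^16 * 153^32 * 153^64 * 153^128 * 153^1024 * 153^8192 * 153^16384 * 153^65536 * 153^262144 * 153^524288 = 39 (mod 178); answer 39
Step 2: Y1 = 39; c = 5; total draws C(13,3) = 286; complement C(5,3) = 10; favorable 286 - 10 = 276; P = 138/143; answer 138/143

138/143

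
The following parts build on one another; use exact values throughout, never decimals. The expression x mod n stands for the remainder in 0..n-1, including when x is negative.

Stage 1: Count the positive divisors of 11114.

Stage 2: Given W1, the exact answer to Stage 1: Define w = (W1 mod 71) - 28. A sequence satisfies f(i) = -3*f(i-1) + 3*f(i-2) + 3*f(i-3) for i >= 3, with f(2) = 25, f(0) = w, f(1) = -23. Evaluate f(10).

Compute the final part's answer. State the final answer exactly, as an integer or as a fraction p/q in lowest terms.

Stage 1: 11114 = 2 * 5557; number of divisors = (1+1) * (1+1) = 4; answer 4
Stage 2: W1 = 4; w = -24; f(3) = -3*(25) + 3*(-23) + 3*(-24) = -216; iterating: f(3)=-216, f(4)=654, f(5)=-2535, f(6)=8919, f(7)=-32400, f(8)=116352, f(9)=-419499, f(10)=1510353; answer 1510353

1510353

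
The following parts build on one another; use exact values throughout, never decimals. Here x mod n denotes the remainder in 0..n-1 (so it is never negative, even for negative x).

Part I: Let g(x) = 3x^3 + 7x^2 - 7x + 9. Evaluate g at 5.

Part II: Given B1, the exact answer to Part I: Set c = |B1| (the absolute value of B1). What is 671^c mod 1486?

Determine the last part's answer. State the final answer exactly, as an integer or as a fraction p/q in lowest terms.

1095

Part I: 3*(5)^3 + 7*(5)^2 - 7*(5)^1 + 9 = (375) + (175) + (-35) + (9) = 524; answer 524
Part II: B1 = 524; c = 524; squarings mod 1486: 671^1=671, 671^2=1469, 671^4=289, 671^8=305, 671^16=893, 671^32=953, 671^64=263, 671^128=813, 671^256=1185, 671^512=1441; 671^524 = 671^4 * 671^8 * 671^512 = 1095 (mod 1486); answer 1095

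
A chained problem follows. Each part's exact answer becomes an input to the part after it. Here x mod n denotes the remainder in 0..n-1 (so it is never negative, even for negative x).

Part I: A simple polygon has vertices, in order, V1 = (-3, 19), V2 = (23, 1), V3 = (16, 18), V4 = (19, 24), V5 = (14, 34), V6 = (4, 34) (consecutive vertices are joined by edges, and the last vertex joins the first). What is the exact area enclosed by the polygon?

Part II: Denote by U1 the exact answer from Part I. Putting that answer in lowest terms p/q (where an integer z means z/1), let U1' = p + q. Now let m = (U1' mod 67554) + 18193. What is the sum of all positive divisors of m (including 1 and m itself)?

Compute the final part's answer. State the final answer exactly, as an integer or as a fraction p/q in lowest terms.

Part I: cross terms: (-3*1 - 23*19)=-440, (23*18 - 16*1)=398, (16*24 - 19*18)=42, (19*34 - 14*24)=310, (14*34 - 4*34)=340, (4*19 - -3*34)=178; twice the area = |828| = 828; area = 414; answer 414
Part II: U1 = 414; threaded value p + q = 415; m = 18608; 18608 = 2^4 * 1163; sigma = (1 + 2 + 4 + 8 + 16) * (1 + 1163) = 31 * 1164 = 36084; answer 36084

36084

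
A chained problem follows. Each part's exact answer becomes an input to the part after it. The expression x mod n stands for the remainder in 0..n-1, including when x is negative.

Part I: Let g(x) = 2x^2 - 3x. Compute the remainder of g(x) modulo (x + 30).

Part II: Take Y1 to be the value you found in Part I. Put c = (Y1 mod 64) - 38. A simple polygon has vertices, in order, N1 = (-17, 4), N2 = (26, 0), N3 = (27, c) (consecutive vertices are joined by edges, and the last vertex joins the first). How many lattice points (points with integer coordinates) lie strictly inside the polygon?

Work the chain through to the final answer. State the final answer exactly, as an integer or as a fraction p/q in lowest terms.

Part I: remainder = value at the root: 2*(-30)^2 - 3*(-30)^1 = (1800) + (90) = 1890; answer 1890
Part II: Y1 = 1890; c = -4; cross terms: (-17*0 - 26*4)=-104, (26*-4 - 27*0)=-104, (27*4 - -17*-4)=40; twice the area = |-168| = 168; area = 84; boundary points = 1 + 1 + 4 = 6; strictly interior points = area - boundary/2 + 1 = 82; answer 82

82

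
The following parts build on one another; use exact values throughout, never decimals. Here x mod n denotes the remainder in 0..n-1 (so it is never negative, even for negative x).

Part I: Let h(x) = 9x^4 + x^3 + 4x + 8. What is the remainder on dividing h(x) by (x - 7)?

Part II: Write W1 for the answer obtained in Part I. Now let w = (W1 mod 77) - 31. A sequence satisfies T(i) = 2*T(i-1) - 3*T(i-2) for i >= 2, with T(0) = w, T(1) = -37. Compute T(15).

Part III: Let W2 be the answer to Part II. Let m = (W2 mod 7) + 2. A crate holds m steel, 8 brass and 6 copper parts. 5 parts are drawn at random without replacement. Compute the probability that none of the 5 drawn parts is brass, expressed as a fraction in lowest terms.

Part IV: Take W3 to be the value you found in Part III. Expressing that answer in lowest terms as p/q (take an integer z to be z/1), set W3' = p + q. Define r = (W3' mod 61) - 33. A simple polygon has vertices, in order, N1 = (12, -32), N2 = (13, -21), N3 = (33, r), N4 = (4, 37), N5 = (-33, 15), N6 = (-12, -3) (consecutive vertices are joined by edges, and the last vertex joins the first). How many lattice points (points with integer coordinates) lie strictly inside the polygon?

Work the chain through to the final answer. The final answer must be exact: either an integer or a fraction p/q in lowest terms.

Part I: remainder = value at the root: 9*(7)^4 + 1*(7)^3 + 4*(7)^1 + 8 = (21609) + (343) + (28) + (8) = 21988; answer 21988
Part II: W1 = 21988; w = 12; T(2) = 2*(-37) - 3*(12) = -110; iterating: T(2)=-110, T(3)=-109, T(4)=112, T(5)=551, T(6)=766, T(7)=-121, T(8)=-2540, T(9)=-4717, T(10)=-1814, T(11)=10523, T(12)=26488, T(13)=21407, T(14)=-36650, T(15)=-137521; answer -137521
Part III: W2 = -137521; m = 3; total draws C(17,5) = 6188; favorable C(9,5) = 126; P = 9/442; answer 9/442
Part IV: W3 = 9/442; threaded value p + q = 451; r = -9; cross terms: (12*-21 - 13*-32)=164, (13*-9 - 33*-21)=576, (33*37 - 4*-9)=1257, (4*15 - -33*37)=1281, (-33*-3 - -12*15)=279, (-12*-32 - 12*-3)=420; twice the area = |3977| = 3977; area = 3977/2; boundary points = 1 + 4 + 1 + 1 + 3 + 1 = 11; strictly interior points = area - boundary/2 + 1 = 1984; answer 1984

1984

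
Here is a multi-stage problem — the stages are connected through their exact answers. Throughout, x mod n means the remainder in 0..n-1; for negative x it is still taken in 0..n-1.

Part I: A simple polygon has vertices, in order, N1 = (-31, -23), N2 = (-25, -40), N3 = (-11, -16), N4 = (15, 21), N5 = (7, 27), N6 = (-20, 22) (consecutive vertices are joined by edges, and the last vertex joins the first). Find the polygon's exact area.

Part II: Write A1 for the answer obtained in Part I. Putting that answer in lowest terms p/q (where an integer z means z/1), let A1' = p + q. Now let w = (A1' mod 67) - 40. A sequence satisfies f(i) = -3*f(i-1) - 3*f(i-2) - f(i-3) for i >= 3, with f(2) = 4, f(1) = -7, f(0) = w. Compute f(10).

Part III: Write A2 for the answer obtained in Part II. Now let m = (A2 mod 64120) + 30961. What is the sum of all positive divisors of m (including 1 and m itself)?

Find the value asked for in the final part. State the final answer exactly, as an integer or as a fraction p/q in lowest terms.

Part I: cross terms: (-31*-40 - -25*-23)=665, (-25*-16 - -11*-40)=-40, (-11*21 - 15*-16)=9, (15*27 - 7*21)=258, (7*22 - -20*27)=694, (-20*-23 - -31*22)=1142; twice the area = |2728| = 2728; area = 1364; answer 1364
Part II: A1 = 1364; threaded value p + q = 1365; w = -15; f(3) = -3*(4) - 3*(-7) - 1*(-15) = 24; iterating: f(3)=24, f(4)=-77, f(5)=155, f(6)=-258, f(7)=386, f(8)=-539, f(9)=717, f(10)=-920; answer -920
Part III: A2 = -920; m = 94161; 94161 = 3 * 31387; sigma = (1 + 3) * (1 + 31387) = 4 * 31388 = 125552; answer 125552

125552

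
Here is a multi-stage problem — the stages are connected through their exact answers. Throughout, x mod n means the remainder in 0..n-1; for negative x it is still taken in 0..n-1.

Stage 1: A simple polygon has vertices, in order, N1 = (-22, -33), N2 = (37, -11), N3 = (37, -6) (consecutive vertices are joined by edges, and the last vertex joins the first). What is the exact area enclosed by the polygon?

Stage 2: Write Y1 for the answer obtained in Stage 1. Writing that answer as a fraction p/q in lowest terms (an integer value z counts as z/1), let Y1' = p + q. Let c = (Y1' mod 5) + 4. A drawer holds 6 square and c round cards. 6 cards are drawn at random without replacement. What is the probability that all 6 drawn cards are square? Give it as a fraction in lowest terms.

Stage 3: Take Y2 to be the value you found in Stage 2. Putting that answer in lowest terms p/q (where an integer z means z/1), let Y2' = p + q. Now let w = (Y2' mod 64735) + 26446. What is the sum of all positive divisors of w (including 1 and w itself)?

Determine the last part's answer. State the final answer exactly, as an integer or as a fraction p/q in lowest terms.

27744

Stage 1: cross terms: (-22*-11 - 37*-33)=1463, (37*-6 - 37*-11)=185, (37*-33 - -22*-6)=-1353; twice the area = |295| = 295; area = 295/2; answer 295/2
Stage 2: Y1 = 295/2; threaded value p + q = 297; c = 6; total draws C(12,6) = 924; favorable C(6,6) = 1; P = 1/924; answer 1/924
Stage 3: Y2 = 1/924; threaded value p + q = 925; w = 27371; 27371 = 101 * 271; sigma = (1 + 101) * (1 + 271) = 102 * 272 = 27744; answer 27744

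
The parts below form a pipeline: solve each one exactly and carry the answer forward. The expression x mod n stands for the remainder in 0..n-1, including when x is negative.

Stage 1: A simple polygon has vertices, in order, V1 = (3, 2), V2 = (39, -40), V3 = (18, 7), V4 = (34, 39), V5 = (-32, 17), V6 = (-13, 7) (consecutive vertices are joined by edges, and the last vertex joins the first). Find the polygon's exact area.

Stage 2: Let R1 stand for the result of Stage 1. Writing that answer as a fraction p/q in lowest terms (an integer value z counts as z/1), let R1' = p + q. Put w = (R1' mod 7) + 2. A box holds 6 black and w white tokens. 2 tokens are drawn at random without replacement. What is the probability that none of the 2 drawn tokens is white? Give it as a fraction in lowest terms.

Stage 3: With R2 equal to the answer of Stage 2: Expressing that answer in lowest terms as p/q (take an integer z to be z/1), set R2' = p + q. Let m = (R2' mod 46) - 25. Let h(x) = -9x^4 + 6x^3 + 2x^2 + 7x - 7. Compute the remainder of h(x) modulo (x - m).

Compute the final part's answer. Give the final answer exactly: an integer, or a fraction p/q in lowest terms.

Stage 1: cross terms: (3*-40 - 39*2)=-198, (39*7 - 18*-40)=993, (18*39 - 34*7)=464, (34*17 - -32*39)=1826, (-32*7 - -13*17)=-3, (-13*2 - 3*7)=-47; twice the area = |3035| = 3035; area = 3035/2; answer 3035/2
Stage 2: R1 = 3035/2; threaded value p + q = 3037; w = 8; total draws C(14,2) = 91; favorable C(6,2) = 15; P = 15/91; answer 15/91
Stage 3: R2 = 15/91; threaded value p + q = 106; m = -11; remainder = value at the root: -9*(-11)^4 + 6*(-11)^3 + 2*(-11)^2 + 7*(-11)^1 - 7 = (-131769) + (-7986) + (242) + (-77) + (-7) = -139597; answer -139597

-139597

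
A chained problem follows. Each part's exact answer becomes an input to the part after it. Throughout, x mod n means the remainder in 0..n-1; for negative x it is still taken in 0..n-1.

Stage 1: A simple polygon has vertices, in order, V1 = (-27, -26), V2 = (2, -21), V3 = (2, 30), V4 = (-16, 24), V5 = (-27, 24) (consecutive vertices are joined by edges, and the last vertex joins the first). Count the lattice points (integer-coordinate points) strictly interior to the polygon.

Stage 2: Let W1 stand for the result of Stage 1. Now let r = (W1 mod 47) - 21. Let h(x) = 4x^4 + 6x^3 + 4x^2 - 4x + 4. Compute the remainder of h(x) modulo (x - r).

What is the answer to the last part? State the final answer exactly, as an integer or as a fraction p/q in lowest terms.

Stage 1: cross terms: (-27*-21 - 2*-26)=619, (2*30 - 2*-21)=102, (2*24 - -16*30)=528, (-16*24 - -27*24)=264, (-27*-26 - -27*24)=1350; twice the area = |2863| = 2863; area = 2863/2; boundary points = 1 + 51 + 6 + 11 + 50 = 119; strictly interior points = area - boundary/2 + 1 = 1373; answer 1373
Stage 2: W1 = 1373; r = -11; remainder = value at the root: 4*(-11)^4 + 6*(-11)^3 + 4*(-11)^2 - 4*(-11)^1 + 4 = (58564) + (-7986) + (484) + (44) + (4) = 51110; answer 51110

51110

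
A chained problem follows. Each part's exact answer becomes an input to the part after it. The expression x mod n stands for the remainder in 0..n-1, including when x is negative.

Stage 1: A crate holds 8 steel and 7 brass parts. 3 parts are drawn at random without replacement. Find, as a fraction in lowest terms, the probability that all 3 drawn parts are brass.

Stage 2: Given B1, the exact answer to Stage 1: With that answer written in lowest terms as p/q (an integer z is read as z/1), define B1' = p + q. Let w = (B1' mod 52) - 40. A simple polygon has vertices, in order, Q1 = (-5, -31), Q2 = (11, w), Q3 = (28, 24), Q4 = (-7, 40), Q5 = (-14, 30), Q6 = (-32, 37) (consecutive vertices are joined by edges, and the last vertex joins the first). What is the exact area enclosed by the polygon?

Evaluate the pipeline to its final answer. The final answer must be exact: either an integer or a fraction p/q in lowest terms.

Stage 1: total draws C(15,3) = 455; favorable C(7,3) = 35; P = 1/13; answer 1/13
Stage 2: B1 = 1/13; threaded value p + q = 14; w = -26; cross terms: (-5*-26 - 11*-31)=471, (11*24 - 28*-26)=992, (28*40 - -7*24)=1288, (-7*30 - -14*40)=350, (-14*37 - -32*30)=442, (-32*-31 - -5*37)=1177; twice the area = |4720| = 4720; area = 2360; answer 2360

2360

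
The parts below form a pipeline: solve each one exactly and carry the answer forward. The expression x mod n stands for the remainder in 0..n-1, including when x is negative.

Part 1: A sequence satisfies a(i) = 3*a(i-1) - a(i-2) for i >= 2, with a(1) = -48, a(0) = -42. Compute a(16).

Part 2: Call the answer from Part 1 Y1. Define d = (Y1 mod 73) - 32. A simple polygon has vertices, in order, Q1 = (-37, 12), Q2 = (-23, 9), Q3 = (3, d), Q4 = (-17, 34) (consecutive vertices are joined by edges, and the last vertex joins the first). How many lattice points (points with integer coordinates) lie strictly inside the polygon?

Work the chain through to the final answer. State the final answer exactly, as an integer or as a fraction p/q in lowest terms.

Part 1: a(2) = 3*(-48) - 1*(-42) = -102; iterating: a(2)=-102, a(3)=-258, a(4)=-672, a(5)=-1758, a(6)=-4602, a(7)=-12048, a(8)=-31542, a(9)=-82578, a(10)=-216192, a(11)=-565998, a(12)=-1481802, a(13)=-3879408, a(14)=-10156422, a(15)=-26589858, a(16)=-69613152; answer -69613152
Part 2: Y1 = -69613152; d = -19; cross terms: (-37*9 - -23*12)=-57, (-23*-19 - 3*9)=410, (3*34 - -17*-19)=-221, (-17*12 - -37*34)=1054; twice the area = |1186| = 1186; area = 593; boundary points = 1 + 2 + 1 + 2 = 6; strictly interior points = area - boundary/2 + 1 = 591; answer 591

591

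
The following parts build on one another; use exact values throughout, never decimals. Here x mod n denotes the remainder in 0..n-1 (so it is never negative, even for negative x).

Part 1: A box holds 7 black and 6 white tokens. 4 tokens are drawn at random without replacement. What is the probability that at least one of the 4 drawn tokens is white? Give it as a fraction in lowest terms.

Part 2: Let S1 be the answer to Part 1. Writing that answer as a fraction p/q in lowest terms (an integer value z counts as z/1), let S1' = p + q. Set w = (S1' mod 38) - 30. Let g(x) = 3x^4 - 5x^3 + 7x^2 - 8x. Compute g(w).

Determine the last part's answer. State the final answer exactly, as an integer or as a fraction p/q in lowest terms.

Part 1: total draws C(13,4) = 715; complement C(7,4) = 35; favorable 715 - 35 = 680; P = 136/143; answer 136/143
Part 2: S1 = 136/143; threaded value p + q = 279; w = -17; 3*(-17)^4 - 5*(-17)^3 + 7*(-17)^2 - 8*(-17)^1 = (250563) + (24565) + (2023) + (136) = 277287; answer 277287

277287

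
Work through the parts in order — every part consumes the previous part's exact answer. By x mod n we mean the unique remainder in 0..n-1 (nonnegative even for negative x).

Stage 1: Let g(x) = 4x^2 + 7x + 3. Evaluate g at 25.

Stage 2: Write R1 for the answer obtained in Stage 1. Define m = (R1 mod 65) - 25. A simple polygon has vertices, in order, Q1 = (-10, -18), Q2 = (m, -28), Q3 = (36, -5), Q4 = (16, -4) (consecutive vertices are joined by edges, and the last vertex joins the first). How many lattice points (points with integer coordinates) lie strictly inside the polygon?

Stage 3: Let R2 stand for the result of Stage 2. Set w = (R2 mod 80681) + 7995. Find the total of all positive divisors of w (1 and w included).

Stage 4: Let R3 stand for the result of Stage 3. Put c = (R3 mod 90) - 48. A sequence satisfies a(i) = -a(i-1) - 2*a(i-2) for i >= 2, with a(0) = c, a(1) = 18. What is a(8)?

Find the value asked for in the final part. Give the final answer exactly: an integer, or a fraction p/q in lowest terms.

-450

Stage 1: 4*(25)^2 + 7*(25)^1 + 3 = (2500) + (175) + (3) = 2678; answer 2678
Stage 2: R1 = 2678; m = -12; cross terms: (-10*-28 - -12*-18)=64, (-12*-5 - 36*-28)=1068, (36*-4 - 16*-5)=-64, (16*-18 - -10*-4)=-328; twice the area = |740| = 740; area = 370; boundary points = 2 + 1 + 1 + 2 = 6; strictly interior points = area - boundary/2 + 1 = 368; answer 368
Stage 3: R2 = 368; w = 8363; 8363 is prime, so its only divisors are 1 and 8363; sigma = 1 + 8363 = 8364; answer 8364
Stage 4: R3 = 8364; c = 36; a(2) = -1*(18) - 2*(36) = -90; iterating: a(2)=-90, a(3)=54, a(4)=126, a(5)=-234, a(6)=-18, a(7)=486, a(8)=-450; answer -450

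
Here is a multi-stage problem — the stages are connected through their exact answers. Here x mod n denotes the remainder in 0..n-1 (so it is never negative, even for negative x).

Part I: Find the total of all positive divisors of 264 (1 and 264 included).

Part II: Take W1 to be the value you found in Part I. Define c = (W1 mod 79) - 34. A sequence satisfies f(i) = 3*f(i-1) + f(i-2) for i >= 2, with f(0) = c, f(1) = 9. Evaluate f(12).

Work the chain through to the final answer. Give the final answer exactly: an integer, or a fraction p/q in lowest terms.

668495

Part I: 264 = 2^3 * 3 * 11; sigma = (1 + 2 + 4 + 8) * (1 + 3) * (1 + 11) = 15 * 4 * 12 = 720; answer 720
Part II: W1 = 720; c = -25; f(2) = 3*(9) + 1*(-25) = 2; iterating: f(2)=2, f(3)=15, f(4)=47, f(5)=156, f(6)=515, f(7)=1701, f(8)=5618, f(9)=18555, f(10)=61283, f(11)=202404, f(12)=668495; answer 668495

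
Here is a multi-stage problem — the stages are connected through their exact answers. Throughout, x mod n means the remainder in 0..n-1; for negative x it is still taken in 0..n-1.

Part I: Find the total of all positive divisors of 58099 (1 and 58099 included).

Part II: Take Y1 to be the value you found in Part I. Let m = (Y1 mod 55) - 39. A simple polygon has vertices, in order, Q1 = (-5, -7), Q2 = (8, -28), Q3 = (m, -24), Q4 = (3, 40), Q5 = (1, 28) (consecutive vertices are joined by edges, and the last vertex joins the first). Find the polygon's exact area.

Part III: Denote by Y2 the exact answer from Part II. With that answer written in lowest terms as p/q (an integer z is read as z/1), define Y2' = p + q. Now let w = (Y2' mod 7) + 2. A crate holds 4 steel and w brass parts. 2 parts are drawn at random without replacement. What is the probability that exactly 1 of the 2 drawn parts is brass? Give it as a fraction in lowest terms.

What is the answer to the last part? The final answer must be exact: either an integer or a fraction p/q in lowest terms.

Part I: 58099 is prime, so its only divisors are 1 and 58099; sigma = 1 + 58099 = 58100; answer 58100
Part II: Y1 = 58100; m = -19; cross terms: (-5*-28 - 8*-7)=196, (8*-24 - -19*-28)=-724, (-19*40 - 3*-24)=-688, (3*28 - 1*40)=44, (1*-7 - -5*28)=133; twice the area = |-1039| = 1039; area = 1039/2; answer 1039/2
Part III: Y2 = 1039/2; threaded value p + q = 1041; w = 7; total draws C(11,2) = 55; favorable C(7,1)*C(4,1) = 28; P = 28/55; answer 28/55

28/55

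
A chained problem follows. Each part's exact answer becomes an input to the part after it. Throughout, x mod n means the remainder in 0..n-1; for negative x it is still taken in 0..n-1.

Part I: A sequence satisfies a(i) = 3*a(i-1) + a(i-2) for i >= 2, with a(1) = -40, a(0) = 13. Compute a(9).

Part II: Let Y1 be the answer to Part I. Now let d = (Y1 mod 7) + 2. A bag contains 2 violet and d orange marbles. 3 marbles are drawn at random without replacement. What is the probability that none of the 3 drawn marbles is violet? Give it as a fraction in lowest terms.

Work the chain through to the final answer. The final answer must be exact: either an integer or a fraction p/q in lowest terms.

5/12

Part I: a(2) = 3*(-40) + 1*(13) = -107; iterating: a(2)=-107, a(3)=-361, a(4)=-1190, a(5)=-3931, a(6)=-12983, a(7)=-42880, a(8)=-141623, a(9)=-467749; answer -467749
Part II: Y1 = -467749; d = 7; total draws C(9,3) = 84; favorable C(7,3) = 35; P = 5/12; answer 5/12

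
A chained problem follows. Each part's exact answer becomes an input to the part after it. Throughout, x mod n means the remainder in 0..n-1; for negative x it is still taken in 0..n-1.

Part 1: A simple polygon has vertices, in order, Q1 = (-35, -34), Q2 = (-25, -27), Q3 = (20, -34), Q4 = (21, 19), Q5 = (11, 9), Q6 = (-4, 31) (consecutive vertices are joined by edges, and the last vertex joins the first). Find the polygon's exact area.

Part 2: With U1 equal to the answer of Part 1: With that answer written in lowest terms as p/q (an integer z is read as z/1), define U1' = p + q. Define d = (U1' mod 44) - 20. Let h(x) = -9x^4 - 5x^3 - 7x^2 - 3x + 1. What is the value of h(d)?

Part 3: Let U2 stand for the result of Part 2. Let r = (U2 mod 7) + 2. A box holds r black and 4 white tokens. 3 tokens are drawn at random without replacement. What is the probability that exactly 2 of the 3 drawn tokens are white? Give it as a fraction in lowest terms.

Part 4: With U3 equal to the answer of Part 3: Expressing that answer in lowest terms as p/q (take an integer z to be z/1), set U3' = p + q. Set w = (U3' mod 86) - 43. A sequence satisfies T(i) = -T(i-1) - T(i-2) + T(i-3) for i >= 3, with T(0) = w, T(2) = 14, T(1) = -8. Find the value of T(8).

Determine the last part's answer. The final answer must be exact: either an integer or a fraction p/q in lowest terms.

64

Part 1: cross terms: (-35*-27 - -25*-34)=95, (-25*-34 - 20*-27)=1390, (20*19 - 21*-34)=1094, (21*9 - 11*19)=-20, (11*31 - -4*9)=377, (-4*-34 - -35*31)=1221; twice the area = |4157| = 4157; area = 4157/2; answer 4157/2
Part 2: U1 = 4157/2; threaded value p + q = 4159; d = 3; -9*(3)^4 - 5*(3)^3 - 7*(3)^2 - 3*(3)^1 + 1 = (-729) + (-135) + (-63) + (-9) + (1) = -935; answer -935
Part 3: U2 = -935; r = 5; total draws C(9,3) = 84; favorable C(4,2)*C(5,1) = 30; P = 5/14; answer 5/14
Part 4: U3 = 5/14; threaded value p + q = 19; w = -24; T(3) = -1*(14) - 1*(-8) + 1*(-24) = -30; iterating: T(3)=-30, T(4)=8, T(5)=36, T(6)=-74, T(7)=46, T(8)=64; answer 64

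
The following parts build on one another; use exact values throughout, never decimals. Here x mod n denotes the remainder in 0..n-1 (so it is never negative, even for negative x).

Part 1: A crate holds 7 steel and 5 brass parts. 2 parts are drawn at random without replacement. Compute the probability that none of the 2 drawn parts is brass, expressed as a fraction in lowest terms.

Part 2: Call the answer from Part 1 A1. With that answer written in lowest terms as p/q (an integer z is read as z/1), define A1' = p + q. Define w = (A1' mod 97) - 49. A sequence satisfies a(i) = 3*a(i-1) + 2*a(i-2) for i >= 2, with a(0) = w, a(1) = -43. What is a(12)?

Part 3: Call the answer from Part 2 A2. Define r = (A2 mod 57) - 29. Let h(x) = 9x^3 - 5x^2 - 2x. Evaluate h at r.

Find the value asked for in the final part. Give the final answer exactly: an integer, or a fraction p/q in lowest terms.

Part 1: total draws C(12,2) = 66; favorable C(7,2) = 21; P = 7/22; answer 7/22
Part 2: A1 = 7/22; threaded value p + q = 29; w = -20; a(2) = 3*(-43) + 2*(-20) = -169; iterating: a(2)=-169, a(3)=-593, a(4)=-2117, a(5)=-7537, a(6)=-26845, a(7)=-95609, a(8)=-340517, a(9)=-1212769, a(10)=-4319341, a(11)=-15383561, a(12)=-54789365; answer -54789365
Part 3: A2 = -54789365; r = -25; 9*(-25)^3 - 5*(-25)^2 - 2*(-25)^1 = (-140625) + (-3125) + (50) = -143700; answer -143700

-143700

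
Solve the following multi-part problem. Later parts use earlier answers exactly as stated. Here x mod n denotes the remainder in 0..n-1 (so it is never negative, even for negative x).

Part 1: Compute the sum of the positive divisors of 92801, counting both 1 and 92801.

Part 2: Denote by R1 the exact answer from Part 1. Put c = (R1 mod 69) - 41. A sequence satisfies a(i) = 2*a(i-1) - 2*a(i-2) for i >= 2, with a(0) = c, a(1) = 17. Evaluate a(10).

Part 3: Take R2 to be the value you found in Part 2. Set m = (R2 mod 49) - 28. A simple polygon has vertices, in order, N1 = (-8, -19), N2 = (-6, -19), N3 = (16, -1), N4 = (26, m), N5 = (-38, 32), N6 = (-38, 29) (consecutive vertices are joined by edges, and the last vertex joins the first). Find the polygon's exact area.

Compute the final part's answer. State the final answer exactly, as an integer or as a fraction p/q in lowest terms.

Part 1: 92801 is prime, so its only divisors are 1 and 92801; sigma = 1 + 92801 = 92802; answer 92802
Part 2: R1 = 92802; c = 25; a(2) = 2*(17) - 2*(25) = -16; iterating: a(2)=-16, a(3)=-66, a(4)=-100, a(5)=-68, a(6)=64, a(7)=264, a(8)=400, a(9)=272, a(10)=-256; answer -256
Part 3: R2 = -256; m = 10; cross terms: (-8*-19 - -6*-19)=38, (-6*-1 - 16*-19)=310, (16*10 - 26*-1)=186, (26*32 - -38*10)=1212, (-38*29 - -38*32)=114, (-38*-19 - -8*29)=954; twice the area = |2814| = 2814; area = 1407; answer 1407

1407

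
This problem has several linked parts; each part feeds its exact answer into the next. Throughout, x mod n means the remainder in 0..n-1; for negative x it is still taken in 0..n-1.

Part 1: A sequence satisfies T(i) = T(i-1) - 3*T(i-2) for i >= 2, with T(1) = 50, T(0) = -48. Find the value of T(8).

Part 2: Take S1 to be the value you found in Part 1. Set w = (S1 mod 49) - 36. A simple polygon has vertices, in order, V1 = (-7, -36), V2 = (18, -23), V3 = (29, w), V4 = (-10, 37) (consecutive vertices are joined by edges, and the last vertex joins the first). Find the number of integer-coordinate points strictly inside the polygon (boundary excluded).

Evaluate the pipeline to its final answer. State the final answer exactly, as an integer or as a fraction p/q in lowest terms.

1410

Part 1: T(2) = 1*(50) - 3*(-48) = 194; iterating: T(2)=194, T(3)=44, T(4)=-538, T(5)=-670, T(6)=944, T(7)=2954, T(8)=122; answer 122
Part 2: S1 = 122; w = -12; cross terms: (-7*-23 - 18*-36)=809, (18*-12 - 29*-23)=451, (29*37 - -10*-12)=953, (-10*-36 - -7*37)=619; twice the area = |2832| = 2832; area = 1416; boundary points = 1 + 11 + 1 + 1 = 14; strictly interior points = area - boundary/2 + 1 = 1410; answer 1410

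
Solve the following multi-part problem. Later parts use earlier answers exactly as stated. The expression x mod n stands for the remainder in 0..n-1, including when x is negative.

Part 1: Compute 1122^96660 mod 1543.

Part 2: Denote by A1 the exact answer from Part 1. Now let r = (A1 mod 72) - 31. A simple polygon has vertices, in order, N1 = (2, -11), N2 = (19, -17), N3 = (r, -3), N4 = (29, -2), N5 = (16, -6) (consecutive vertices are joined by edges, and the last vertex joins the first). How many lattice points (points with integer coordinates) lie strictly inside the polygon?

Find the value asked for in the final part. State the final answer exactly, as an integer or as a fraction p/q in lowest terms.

Part 1: squarings mod 1543: 1122^1=1122, 1122^2=1339, 1122^4=1498, 1122^8=482, 1122^16=874, 1122^32=91, 1122^64=566, 1122^128=955, 1122^256=112, 1122^512=200, 1122^1024=1425, 1122^2048=37, 1122^4096=1369, 1122^8192=959, 1122^16384=53, 1122^32768=1266, 1122^65536=1122; 1122^96660 = 1122^4 * 1122^16 * 1122^128 * 1122^256 * 1122^2048 * 1122^4096 * 1122^8192 * 1122^16384 * 1122^65536 = 63 (mod 1543); answer 63
Part 2: A1 = 63; r = 32; cross terms: (2*-17 - 19*-11)=175, (19*-3 - 32*-17)=487, (32*-2 - 29*-3)=23, (29*-6 - 16*-2)=-142, (16*-11 - 2*-6)=-164; twice the area = |379| = 379; area = 379/2; boundary points = 1 + 1 + 1 + 1 + 1 = 5; strictly interior points = area - boundary/2 + 1 = 188; answer 188

188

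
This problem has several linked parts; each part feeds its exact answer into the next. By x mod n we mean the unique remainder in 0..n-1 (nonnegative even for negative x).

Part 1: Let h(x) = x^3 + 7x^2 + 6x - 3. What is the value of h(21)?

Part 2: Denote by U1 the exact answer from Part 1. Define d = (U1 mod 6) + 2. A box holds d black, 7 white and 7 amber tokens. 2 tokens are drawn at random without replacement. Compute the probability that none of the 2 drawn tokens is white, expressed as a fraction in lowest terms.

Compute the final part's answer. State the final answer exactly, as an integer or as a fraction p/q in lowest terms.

Part 1: 1*(21)^3 + 7*(21)^2 + 6*(21)^1 - 3 = (9261) + (3087) + (126) + (-3) = 12471; answer 12471
Part 2: U1 = 12471; d = 5; total draws C(19,2) = 171; favorable C(12,2) = 66; P = 22/57; answer 22/57

22/57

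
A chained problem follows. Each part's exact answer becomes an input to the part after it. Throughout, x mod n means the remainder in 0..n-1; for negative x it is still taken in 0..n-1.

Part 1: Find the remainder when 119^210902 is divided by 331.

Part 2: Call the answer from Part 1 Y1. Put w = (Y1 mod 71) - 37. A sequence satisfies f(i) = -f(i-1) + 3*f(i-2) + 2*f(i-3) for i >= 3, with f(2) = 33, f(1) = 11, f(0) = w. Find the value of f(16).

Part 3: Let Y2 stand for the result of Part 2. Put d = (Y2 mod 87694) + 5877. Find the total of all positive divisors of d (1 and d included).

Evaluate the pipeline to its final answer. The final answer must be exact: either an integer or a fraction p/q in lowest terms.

68040

Part 1: squarings mod 331: 119^1=119, 119^2=259, 119^4=219, 119^8=297, 119^16=163, 119^32=89, 119^64=308, 119^128=198, 119^256=146, 119^512=132, 119^1024=212, 119^2048=259, 119^4096=219, 119^8192=297, 119^16384=163, 119^32768=89, 119^65536=308, 119^131072=198; 119^210902 = 119^2 * 119^4 * 119^16 * 119^64 * 119^128 * 119^256 * 119^512 * 119^1024 * 119^4096 * 119^8192 * 119^65536 * 119^131072 = 89 (mod 331); answer 89
Part 2: Y1 = 89; w = -19; f(3) = -1*(33) + 3*(11) + 2*(-19) = -38; iterating: f(3)=-38, f(4)=159, f(5)=-207, f(6)=608, f(7)=-911, f(8)=2321, f(9)=-3838, f(10)=8979, f(11)=-15851, f(12)=35112, f(13)=-64707, f(14)=138341, f(15)=-262238, f(16)=547847; answer 547847
Part 3: Y2 = 547847; d = 27560; 27560 = 2^3 * 5 * 13 * 53; sigma = (1 + 2 + 4 + 8) * (1 + 5) * (1 + 13) * (1 + 53) = 15 * 6 * 14 * 54 = 68040; answer 68040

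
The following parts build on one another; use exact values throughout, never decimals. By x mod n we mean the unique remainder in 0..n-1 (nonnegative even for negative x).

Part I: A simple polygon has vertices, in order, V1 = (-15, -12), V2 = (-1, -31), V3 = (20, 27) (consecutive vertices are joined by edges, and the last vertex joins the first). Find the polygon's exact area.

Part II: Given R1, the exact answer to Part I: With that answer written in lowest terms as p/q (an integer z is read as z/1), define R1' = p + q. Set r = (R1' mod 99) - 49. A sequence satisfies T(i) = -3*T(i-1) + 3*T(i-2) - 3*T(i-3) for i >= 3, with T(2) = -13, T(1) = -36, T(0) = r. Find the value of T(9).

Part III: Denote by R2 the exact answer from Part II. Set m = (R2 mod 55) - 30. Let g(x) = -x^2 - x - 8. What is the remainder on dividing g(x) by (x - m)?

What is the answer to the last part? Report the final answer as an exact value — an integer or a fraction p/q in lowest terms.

-388

Part I: cross terms: (-15*-31 - -1*-12)=453, (-1*27 - 20*-31)=593, (20*-12 - -15*27)=165; twice the area = |1211| = 1211; area = 1211/2; answer 1211/2
Part II: R1 = 1211/2; threaded value p + q = 1213; r = -24; T(3) = -3*(-13) + 3*(-36) - 3*(-24) = 3; iterating: T(3)=3, T(4)=60, T(5)=-132, T(6)=567, T(7)=-2277, T(8)=8928, T(9)=-35316; answer -35316
Part III: R2 = -35316; m = 19; remainder = value at the root: -1*(19)^2 - 1*(19)^1 - 8 = (-361) + (-19) + (-8) = -388; answer -388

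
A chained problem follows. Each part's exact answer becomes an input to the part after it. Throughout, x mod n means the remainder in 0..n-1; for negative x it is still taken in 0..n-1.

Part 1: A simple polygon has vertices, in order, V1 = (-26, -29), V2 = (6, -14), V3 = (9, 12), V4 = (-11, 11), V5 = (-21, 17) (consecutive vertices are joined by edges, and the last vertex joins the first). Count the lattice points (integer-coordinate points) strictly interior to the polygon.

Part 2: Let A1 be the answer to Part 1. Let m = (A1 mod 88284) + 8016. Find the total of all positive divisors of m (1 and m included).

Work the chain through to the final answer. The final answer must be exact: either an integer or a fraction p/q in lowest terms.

Part 1: cross terms: (-26*-14 - 6*-29)=538, (6*12 - 9*-14)=198, (9*11 - -11*12)=231, (-11*17 - -21*11)=44, (-21*-29 - -26*17)=1051; twice the area = |2062| = 2062; area = 1031; boundary points = 1 + 1 + 1 + 2 + 1 = 6; strictly interior points = area - boundary/2 + 1 = 1029; answer 1029
Part 2: A1 = 1029; m = 9045; 9045 = 3^3 * 5 * 67; sigma = (1 + 3 + 9 + 27) * (1 + 5) * (1 + 67) = 40 * 6 * 68 = 16320; answer 16320

16320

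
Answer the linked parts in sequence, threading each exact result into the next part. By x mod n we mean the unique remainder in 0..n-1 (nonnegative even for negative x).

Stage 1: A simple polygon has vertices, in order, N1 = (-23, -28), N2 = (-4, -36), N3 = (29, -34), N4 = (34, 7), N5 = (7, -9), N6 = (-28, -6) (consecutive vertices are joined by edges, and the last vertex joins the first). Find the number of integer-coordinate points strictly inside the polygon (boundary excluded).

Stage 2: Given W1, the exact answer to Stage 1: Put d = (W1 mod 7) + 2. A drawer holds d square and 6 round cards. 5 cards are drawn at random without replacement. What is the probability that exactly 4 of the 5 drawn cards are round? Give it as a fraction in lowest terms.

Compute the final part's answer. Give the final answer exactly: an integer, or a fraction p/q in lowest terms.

Stage 1: cross terms: (-23*-36 - -4*-28)=716, (-4*-34 - 29*-36)=1180, (29*7 - 34*-34)=1359, (34*-9 - 7*7)=-355, (7*-6 - -28*-9)=-294, (-28*-28 - -23*-6)=646; twice the area = |3252| = 3252; area = 1626; boundary points = 1 + 1 + 1 + 1 + 1 + 1 = 6; strictly interior points = area - boundary/2 + 1 = 1624; answer 1624
Stage 2: W1 = 1624; d = 2; total draws C(8,5) = 56; favorable C(6,4)*C(2,1) = 30; P = 15/28; answer 15/28

15/28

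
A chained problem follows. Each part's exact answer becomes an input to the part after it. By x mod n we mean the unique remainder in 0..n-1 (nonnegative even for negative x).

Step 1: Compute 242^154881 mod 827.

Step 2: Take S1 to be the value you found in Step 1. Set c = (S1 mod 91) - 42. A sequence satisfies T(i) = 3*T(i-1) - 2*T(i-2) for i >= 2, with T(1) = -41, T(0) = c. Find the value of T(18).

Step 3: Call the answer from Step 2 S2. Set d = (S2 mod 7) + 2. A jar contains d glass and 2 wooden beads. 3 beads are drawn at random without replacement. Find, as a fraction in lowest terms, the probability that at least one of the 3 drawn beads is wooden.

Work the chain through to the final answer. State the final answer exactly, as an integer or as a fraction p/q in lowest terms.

Step 1: squarings mod 827: 242^1=242, 242^2=674, 242^4=253, 242^8=330, 242^16=563, 242^32=228, 242^64=710, 242^128=457, 242^256=445, 242^512=372, 242^1024=275, 242^2048=368, 242^4096=623, 242^8192=266, 242^16384=461, 242^32768=809, 242^65536=324, 242^131072=774; 242^154881 = 242^1 * 242^256 * 242^1024 * 242^2048 * 242^4096 * 242^16384 * 242^131072 = 667 (mod 827); answer 667
Step 2: S1 = 667; c = -12; T(2) = 3*(-41) - 2*(-12) = -99; iterating: T(2)=-99, T(3)=-215, T(4)=-447, T(5)=-911, T(6)=-1839, T(7)=-3695, T(8)=-7407, T(9)=-14831, T(10)=-29679, T(11)=-59375, T(12)=-118767, T(13)=-237551, T(14)=-475119, T(15)=-950255, T(16)=-1900527, T(17)=-3801071, T(18)=-7602159; answer -7602159
Step 3: S2 = -7602159; d = 4; total draws C(6,3) = 20; complement C(4,3) = 4; favorable 20 - 4 = 16; P = 4/5; answer 4/5

4/5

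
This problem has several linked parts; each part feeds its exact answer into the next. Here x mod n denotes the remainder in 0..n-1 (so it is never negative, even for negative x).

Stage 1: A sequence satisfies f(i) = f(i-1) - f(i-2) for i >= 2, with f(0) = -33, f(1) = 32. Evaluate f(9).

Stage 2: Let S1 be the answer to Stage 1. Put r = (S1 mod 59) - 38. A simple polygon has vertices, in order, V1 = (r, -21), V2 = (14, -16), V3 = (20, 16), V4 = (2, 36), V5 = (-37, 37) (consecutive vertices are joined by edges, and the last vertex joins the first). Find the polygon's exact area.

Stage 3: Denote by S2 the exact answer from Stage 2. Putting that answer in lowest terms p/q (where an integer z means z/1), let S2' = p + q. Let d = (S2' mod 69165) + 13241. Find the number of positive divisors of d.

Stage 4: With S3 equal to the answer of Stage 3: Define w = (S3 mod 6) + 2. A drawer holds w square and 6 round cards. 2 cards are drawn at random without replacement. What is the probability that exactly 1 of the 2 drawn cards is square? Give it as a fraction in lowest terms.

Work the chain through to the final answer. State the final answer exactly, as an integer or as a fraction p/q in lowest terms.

Stage 1: f(2) = 1*(32) - 1*(-33) = 65; iterating: f(2)=65, f(3)=33, f(4)=-32, f(5)=-65, f(6)=-33, f(7)=32, f(8)=65, f(9)=33; answer 33
Stage 2: S1 = 33; r = -5; cross terms: (-5*-16 - 14*-21)=374, (14*16 - 20*-16)=544, (20*36 - 2*16)=688, (2*37 - -37*36)=1406, (-37*-21 - -5*37)=962; twice the area = |3974| = 3974; area = 1987; answer 1987
Stage 3: S2 = 1987; threaded value p + q = 1988; d = 15229; 15229 = 97 * 157; number of divisors = (1+1) * (1+1) = 4; answer 4
Stage 4: S3 = 4; w = 6; total draws C(12,2) = 66; favorable C(6,1)*C(6,1) = 36; P = 6/11; answer 6/11

6/11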